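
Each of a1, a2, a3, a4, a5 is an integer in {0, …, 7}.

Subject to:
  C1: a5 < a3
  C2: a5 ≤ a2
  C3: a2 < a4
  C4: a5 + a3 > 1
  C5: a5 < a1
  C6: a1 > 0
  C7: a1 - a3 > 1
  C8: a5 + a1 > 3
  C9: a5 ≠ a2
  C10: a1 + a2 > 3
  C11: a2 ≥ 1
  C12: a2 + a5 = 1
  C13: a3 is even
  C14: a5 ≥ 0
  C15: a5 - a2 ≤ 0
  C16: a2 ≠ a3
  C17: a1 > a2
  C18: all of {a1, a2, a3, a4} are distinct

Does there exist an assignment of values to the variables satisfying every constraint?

One satisfying assignment is a1 = 5, a2 = 1, a3 = 2, a4 = 7, a5 = 0.
For the less obvious constraints — constraint 4: a5 + a3 = 2; constraint 7: a1 - a3 = 3; constraint 8: a5 + a1 = 5 — and the others hold by inspection.

Satisfiable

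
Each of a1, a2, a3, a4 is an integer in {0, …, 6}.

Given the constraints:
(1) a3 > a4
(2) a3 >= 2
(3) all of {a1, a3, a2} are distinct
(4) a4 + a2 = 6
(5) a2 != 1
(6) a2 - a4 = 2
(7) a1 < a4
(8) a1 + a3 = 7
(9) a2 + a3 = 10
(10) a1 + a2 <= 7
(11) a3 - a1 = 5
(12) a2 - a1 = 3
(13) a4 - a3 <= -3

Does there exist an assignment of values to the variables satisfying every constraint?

Satisfiable

Take a1 = 1, a2 = 4, a3 = 6, a4 = 2. Then constraint 4: a4 + a2 = 6; constraint 6: a2 - a4 = 2; constraint 8: a1 + a3 = 7, and every other listed constraint is also met.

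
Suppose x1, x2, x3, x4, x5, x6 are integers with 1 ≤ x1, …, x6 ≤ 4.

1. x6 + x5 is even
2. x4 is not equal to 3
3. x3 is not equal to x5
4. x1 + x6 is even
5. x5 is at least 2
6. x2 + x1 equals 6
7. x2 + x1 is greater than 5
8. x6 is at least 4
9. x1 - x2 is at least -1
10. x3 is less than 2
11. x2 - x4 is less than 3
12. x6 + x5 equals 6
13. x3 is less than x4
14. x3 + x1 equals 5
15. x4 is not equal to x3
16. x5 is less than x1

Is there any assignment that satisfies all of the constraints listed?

One satisfying assignment is x1 = 4, x2 = 2, x3 = 1, x4 = 2, x5 = 2, x6 = 4.
For the less obvious constraints — constraint 6: x2 + x1 = 6; constraint 7: x2 + x1 = 6 — and the others hold by inspection.

Satisfiable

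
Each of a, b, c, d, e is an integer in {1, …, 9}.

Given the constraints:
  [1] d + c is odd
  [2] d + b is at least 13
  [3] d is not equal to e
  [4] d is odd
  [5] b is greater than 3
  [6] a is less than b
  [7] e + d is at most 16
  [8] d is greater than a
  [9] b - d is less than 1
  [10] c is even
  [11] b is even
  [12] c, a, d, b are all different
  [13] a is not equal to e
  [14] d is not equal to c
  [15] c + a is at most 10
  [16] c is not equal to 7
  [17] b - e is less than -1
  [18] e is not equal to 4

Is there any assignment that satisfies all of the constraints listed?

The assignment a = 2, b = 6, c = 8, d = 7, e = 9 works:
  constraint 2 holds since d + b = 13.
  constraint 7 holds since e + d = 16.
The rest check out directly.

Satisfiable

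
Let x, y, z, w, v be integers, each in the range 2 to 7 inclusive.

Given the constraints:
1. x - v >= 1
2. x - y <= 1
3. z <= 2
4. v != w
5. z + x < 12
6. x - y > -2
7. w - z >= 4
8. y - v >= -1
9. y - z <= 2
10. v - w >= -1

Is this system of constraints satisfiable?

Constraints 1, 2, 7, 9, and 10 give w − z ≥ 4, z − y ≥ -2, y − x ≥ -1, x − v ≥ 1, v − w ≥ -1.
Adding all 5 inequalities: the left sides telescope to 0, and the right sides sum to 4 + (-2) + (-1) + 1 + (-1) = 1. So 0 ≥ 1, which is false.

Unsatisfiable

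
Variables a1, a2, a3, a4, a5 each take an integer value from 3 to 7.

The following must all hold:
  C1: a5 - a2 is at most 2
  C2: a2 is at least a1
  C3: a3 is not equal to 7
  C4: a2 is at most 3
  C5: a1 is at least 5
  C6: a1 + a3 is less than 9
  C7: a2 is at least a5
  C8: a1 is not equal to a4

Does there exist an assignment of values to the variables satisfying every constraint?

Unsatisfiable

From constraint 5: a1 ≥ 5. From constraints 2 and 4: a1 ≤ a2 and a2 ≤ 3, so a1 ≤ 3. But 3 < 5, so no value of a1 works.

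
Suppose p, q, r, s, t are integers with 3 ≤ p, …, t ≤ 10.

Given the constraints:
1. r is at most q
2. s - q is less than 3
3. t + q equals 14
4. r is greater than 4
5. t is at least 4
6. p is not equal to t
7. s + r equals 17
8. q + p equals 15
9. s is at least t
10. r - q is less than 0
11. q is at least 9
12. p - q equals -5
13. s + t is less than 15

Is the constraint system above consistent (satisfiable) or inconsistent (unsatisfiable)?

Satisfiable

Try p = 5, q = 10, r = 7, s = 10, t = 4.
Check constraint 2: s - q = 0; constraint 3: t + q = 14; constraint 7: s + r = 17. The remaining constraints are straightforward to verify.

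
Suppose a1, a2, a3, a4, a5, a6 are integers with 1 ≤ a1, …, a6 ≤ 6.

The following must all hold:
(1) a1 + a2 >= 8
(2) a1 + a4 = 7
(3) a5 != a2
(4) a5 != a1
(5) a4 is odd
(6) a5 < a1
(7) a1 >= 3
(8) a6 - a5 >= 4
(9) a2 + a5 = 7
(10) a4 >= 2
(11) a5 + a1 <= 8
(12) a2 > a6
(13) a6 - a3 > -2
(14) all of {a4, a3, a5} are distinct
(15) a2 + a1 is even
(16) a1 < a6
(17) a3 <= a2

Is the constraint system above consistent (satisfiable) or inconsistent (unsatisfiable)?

Satisfiable

One satisfying assignment is a1 = 4, a2 = 6, a3 = 6, a4 = 3, a5 = 1, a6 = 5.
For the less obvious constraints — constraint 1: a1 + a2 = 10; constraint 2: a1 + a4 = 7 — and the others hold by inspection.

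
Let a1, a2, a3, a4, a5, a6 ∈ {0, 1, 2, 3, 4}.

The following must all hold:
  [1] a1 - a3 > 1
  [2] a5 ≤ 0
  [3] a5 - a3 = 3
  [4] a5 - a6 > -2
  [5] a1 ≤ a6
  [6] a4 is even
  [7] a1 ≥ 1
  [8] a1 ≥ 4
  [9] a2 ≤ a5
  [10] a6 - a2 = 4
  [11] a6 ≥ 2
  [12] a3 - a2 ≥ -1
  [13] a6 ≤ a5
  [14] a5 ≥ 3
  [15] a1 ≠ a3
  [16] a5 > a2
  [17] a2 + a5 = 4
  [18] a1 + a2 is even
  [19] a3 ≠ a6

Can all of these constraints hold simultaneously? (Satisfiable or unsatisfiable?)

Unsatisfiable

From constraints 5 and 8: a6 ≥ a1 and a1 ≥ 4, so a6 ≥ 4. From constraints 2 and 13: a6 ≤ a5 and a5 ≤ 0, so a6 ≤ 0. But 0 < 4, so no value of a6 works.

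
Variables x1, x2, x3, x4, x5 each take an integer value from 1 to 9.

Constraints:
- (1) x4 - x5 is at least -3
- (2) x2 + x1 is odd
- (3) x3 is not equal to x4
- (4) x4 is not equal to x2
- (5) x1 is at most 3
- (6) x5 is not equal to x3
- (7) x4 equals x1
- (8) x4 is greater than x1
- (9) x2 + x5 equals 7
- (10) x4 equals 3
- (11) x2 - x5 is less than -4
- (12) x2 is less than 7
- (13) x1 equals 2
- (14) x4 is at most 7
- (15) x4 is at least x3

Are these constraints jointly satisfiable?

Constraint 10 fixes x4 = 3 and constraint 13 fixes x1 = 2, but constraint 7 requires x4 = x1. Since 3 ≠ 2, contradiction.

Unsatisfiable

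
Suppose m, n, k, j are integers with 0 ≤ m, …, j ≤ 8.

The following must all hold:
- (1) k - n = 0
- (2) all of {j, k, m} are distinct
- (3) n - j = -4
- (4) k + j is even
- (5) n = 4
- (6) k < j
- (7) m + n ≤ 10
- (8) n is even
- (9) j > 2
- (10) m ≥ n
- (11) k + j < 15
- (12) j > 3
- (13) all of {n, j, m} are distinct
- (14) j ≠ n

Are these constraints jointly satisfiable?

Take m = 5, n = 4, k = 4, j = 8. Then constraint 1: k - n = 0; constraint 3: n - j = -4, and every other listed constraint is also met.

Satisfiable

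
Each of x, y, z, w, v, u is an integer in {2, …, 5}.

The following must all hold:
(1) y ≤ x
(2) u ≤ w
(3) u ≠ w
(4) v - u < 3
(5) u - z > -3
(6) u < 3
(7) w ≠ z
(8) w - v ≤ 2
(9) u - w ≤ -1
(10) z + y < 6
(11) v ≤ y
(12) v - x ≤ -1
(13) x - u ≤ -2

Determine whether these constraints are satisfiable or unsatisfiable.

Unsatisfiable

Constraints 8, 9, 12, and 13 give x − v ≥ 1, v − w ≥ -2, w − u ≥ 1, u − x ≥ 2.
Adding all 4 inequalities: the left sides telescope to 0, and the right sides sum to 1 + (-2) + 1 + 2 = 2. So 0 ≥ 2, which is false.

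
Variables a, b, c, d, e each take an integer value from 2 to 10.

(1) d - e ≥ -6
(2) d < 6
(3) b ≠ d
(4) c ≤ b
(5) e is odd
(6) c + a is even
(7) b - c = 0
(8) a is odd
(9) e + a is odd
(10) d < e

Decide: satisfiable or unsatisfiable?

Constraint 5 makes e odd and constraint 8 makes a odd, so e + a must be even. Constraint 9 says e + a is odd — contradiction.

Unsatisfiable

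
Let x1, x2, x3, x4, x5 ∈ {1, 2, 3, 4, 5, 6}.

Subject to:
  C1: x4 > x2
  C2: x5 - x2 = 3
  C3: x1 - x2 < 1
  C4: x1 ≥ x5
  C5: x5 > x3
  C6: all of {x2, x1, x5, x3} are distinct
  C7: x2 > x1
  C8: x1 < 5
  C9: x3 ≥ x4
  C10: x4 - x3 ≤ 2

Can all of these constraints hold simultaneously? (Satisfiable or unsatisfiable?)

Constraints 1, 4, 5, 7, and 9 give x5 ≤ x1, x1 < x2, x2 < x4, x4 ≤ x3, x3 < x5. Chaining: x5 ≤ x1 < x2 < x4 ≤ x3 < x5, which forces x5 < x5 — impossible.

Unsatisfiable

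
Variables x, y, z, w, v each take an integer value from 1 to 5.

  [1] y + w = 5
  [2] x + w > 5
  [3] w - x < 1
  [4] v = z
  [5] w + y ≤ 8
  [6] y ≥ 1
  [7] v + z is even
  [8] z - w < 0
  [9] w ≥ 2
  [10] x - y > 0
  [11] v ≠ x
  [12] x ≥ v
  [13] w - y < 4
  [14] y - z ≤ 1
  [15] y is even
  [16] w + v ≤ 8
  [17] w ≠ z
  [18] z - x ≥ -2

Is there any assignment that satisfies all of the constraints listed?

Satisfiable

Setting (x, y, z, w, v) = (3, 2, 2, 3, 2) satisfies everything: constraint 1: y + w = 5; constraint 2: x + w = 6; constraint 3: w - x = 0, and the others follow.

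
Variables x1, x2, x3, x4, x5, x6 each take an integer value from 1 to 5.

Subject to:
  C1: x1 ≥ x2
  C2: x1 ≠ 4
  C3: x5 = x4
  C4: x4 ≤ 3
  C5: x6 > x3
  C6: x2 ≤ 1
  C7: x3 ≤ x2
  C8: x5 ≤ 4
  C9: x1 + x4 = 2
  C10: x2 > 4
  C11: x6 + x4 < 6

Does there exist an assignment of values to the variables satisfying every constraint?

From constraint 10: x2 ≥ 5. From constraint 6: x2 ≤ 1. But 1 < 5, so no value of x2 works.

Unsatisfiable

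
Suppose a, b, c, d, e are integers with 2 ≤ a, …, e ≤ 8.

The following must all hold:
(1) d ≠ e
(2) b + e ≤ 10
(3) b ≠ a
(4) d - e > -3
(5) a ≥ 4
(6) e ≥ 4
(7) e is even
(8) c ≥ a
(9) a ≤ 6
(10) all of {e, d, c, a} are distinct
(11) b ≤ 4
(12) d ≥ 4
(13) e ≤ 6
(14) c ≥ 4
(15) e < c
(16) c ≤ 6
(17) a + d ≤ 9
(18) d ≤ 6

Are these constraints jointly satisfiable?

Constraints 5, 6, 9, 12, 13, 14, 16, and 18 confine each of e, d, c, a to the 3 values {4, …, 6}.
Constraint 10 requires all 4 of them to be distinct, but only 3 values are available — impossible by the pigeonhole principle.

Unsatisfiable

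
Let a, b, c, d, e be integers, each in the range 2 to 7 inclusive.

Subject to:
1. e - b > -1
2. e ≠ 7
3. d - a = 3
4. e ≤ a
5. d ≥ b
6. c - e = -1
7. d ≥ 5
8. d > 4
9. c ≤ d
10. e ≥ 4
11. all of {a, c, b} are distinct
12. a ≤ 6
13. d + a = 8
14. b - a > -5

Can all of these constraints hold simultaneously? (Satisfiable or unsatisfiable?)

From constraint 7: d ≥ 5. From constraints 4 and 10: a ≥ e ≥ 4. Hence d + a ≥ 9. But constraint 13 requires d + a = 8, and 8 < 9. Contradiction.

Unsatisfiable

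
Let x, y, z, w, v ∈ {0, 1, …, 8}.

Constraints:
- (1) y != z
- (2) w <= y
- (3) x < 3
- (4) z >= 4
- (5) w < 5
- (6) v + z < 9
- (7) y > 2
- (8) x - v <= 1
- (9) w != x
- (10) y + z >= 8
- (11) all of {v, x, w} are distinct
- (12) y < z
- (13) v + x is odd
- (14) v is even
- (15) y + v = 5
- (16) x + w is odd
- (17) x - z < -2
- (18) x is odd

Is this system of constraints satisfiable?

One satisfying assignment is x = 1, y = 3, z = 5, w = 0, v = 2.
For the less obvious constraints — constraint 6: v + z = 7; constraint 8: x - v = -1 — and the others hold by inspection.

Satisfiable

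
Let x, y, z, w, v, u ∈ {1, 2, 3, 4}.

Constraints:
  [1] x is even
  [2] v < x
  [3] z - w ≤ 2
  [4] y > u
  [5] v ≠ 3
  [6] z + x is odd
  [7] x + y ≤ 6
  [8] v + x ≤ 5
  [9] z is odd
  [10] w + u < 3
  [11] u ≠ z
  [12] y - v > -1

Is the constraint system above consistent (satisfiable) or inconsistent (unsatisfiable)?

Satisfiable

The assignment x = 4, y = 2, z = 3, w = 1, v = 1, u = 1 works:
  constraint 3 holds since z - w = 2.
  constraint 7 holds since x + y = 6.
The rest check out directly.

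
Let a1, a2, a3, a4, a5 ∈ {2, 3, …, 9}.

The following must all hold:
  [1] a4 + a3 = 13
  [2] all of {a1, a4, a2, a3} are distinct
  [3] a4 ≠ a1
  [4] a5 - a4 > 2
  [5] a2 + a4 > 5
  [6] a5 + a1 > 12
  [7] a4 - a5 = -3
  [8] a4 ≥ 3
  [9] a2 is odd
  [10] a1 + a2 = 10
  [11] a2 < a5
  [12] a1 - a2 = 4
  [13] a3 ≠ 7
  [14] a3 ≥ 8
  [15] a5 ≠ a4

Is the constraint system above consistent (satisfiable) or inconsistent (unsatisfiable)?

Satisfiable

Try a1 = 7, a2 = 3, a3 = 9, a4 = 4, a5 = 7.
Check constraint 1: a4 + a3 = 13; constraint 4: a5 - a4 = 3. The remaining constraints are straightforward to verify.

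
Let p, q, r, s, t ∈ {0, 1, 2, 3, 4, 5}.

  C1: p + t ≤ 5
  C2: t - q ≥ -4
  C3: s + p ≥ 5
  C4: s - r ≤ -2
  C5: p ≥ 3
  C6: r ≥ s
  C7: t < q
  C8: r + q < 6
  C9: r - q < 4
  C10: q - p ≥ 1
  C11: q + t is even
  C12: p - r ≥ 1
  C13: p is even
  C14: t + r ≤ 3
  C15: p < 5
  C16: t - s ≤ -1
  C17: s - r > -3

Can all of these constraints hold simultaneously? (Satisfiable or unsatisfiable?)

Constraints 2, 4, 10, 12, and 16 give t − q ≥ -4, q − p ≥ 1, p − r ≥ 1, r − s ≥ 2, s − t ≥ 1.
Adding all 5 inequalities: the left sides telescope to 0, and the right sides sum to (-4) + 1 + 1 + 2 + 1 = 1. So 0 ≥ 1, which is false.

Unsatisfiable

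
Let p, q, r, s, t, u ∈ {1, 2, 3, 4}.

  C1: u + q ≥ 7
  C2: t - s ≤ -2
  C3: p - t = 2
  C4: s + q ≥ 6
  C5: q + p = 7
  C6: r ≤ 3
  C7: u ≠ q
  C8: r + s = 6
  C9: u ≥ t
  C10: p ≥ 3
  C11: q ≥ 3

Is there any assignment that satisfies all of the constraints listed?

The assignment p = 4, q = 3, r = 2, s = 4, t = 2, u = 4 works:
  constraint 1 holds since u + q = 7.
  constraint 2 holds since t - s = -2.
  constraint 3 holds since p - t = 2.
The rest check out directly.

Satisfiable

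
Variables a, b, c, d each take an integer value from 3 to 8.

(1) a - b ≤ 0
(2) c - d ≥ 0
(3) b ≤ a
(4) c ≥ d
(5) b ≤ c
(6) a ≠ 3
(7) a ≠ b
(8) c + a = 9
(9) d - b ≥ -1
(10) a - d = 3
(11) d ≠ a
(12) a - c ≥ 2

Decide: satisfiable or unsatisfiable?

Constraints 1, 2, 9, and 12 give b − a ≥ 0, a − c ≥ 2, c − d ≥ 0, d − b ≥ -1.
Adding all 4 inequalities: the left sides telescope to 0, and the right sides sum to 0 + 2 + 0 + (-1) = 1. So 0 ≥ 1, which is false.

Unsatisfiable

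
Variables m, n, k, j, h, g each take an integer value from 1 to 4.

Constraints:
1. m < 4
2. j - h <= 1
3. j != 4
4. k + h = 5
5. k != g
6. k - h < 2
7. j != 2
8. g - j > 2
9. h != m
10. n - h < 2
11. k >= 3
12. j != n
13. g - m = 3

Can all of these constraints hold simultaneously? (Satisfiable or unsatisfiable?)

Satisfiable

Setting (m, n, k, j, h, g) = (1, 3, 3, 1, 2, 4) satisfies everything: constraint 2: j - h = -1; constraint 4: k + h = 5, and the others follow.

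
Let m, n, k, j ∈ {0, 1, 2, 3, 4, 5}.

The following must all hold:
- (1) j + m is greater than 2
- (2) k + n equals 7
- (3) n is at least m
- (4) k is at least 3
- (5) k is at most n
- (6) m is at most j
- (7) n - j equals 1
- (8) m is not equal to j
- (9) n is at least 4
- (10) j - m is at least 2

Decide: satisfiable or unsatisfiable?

Take m = 1, n = 4, k = 3, j = 3. Then constraint 1: j + m = 4; constraint 2: k + n = 7; constraint 7: n - j = 1, and every other listed constraint is also met.

Satisfiable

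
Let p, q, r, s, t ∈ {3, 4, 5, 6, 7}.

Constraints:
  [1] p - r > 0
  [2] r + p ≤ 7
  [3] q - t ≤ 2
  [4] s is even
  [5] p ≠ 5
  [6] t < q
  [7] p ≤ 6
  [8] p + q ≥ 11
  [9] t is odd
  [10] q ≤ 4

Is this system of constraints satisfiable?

From constraint 7: p ≤ 6. From constraint 10: q ≤ 4. Hence p + q ≤ 10. But constraint 8 requires p + q ≥ 11, and 11 > 10. Contradiction.

Unsatisfiable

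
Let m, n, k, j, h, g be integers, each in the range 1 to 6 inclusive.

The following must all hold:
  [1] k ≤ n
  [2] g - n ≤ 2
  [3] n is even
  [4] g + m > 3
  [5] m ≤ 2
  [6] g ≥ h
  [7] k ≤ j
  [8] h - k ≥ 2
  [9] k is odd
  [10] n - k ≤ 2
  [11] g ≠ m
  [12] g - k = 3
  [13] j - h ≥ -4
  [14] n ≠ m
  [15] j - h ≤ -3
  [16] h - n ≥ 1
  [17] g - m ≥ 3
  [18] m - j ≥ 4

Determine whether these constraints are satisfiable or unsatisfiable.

Unsatisfiable

Constraints 2, 8, 10, 13, 17, and 18 give k − n ≥ -2, n − g ≥ -2, g − m ≥ 3, m − j ≥ 4, j − h ≥ -4, h − k ≥ 2.
Adding all 6 inequalities: the left sides telescope to 0, and the right sides sum to (-2) + (-2) + 3 + 4 + (-4) + 2 = 1. So 0 ≥ 1, which is false.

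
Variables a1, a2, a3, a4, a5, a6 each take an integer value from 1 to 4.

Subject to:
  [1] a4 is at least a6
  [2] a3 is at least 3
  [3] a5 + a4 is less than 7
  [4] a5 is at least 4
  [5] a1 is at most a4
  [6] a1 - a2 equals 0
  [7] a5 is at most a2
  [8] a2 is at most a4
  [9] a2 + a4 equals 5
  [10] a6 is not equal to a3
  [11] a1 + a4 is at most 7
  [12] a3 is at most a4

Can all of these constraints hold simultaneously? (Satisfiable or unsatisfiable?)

Unsatisfiable

From constraints 4 and 7: a2 ≥ a5 ≥ 4. From constraints 2 and 12: a4 ≥ a3 ≥ 3. Hence a2 + a4 ≥ 7. But constraint 9 requires a2 + a4 = 5, and 5 < 7. Contradiction.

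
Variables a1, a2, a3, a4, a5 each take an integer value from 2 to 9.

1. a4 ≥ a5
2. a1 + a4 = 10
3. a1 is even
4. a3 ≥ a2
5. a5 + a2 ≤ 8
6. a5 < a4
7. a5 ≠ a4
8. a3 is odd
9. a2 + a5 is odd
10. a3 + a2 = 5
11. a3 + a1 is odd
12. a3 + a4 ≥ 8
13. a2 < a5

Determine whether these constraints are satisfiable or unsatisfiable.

Satisfiable

One satisfying assignment is a1 = 4, a2 = 2, a3 = 3, a4 = 6, a5 = 3.
For the less obvious constraints — constraint 2: a1 + a4 = 10; constraint 5: a5 + a2 = 5 — and the others hold by inspection.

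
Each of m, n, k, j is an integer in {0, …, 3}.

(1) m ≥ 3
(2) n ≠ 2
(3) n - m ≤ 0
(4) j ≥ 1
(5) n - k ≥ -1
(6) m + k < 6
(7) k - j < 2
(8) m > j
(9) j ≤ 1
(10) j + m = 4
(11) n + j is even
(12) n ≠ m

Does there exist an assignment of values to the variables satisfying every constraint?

Satisfiable

Setting (m, n, k, j) = (3, 1, 0, 1) satisfies everything: constraint 3: n - m = -2; constraint 5: n - k = 1, and the others follow.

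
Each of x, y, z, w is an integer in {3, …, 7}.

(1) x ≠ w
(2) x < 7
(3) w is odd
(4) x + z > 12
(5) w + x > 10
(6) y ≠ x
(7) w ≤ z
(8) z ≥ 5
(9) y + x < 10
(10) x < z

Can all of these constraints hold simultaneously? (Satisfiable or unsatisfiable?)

Satisfiable

The assignment x = 6, y = 3, z = 7, w = 5 works:
  constraint 4 holds since x + z = 13.
  constraint 5 holds since w + x = 11.
The rest check out directly.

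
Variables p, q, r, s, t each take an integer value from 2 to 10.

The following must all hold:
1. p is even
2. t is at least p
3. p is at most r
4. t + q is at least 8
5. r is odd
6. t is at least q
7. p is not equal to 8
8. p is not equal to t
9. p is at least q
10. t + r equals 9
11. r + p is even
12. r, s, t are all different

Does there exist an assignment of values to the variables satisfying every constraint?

Constraint 5 makes r odd and constraint 1 makes p even, so r + p must be odd. Constraint 11 says r + p is even — contradiction.

Unsatisfiable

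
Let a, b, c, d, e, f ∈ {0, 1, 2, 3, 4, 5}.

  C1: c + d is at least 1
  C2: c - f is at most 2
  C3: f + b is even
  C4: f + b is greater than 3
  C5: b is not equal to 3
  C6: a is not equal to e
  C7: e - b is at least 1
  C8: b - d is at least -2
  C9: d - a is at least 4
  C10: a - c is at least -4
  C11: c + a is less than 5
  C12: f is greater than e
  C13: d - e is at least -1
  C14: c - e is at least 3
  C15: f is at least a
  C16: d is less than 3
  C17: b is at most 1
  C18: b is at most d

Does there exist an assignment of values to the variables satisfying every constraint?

Unsatisfiable

Constraints 7, 8, 9, 10, and 14 give e − b ≥ 1, b − d ≥ -2, d − a ≥ 4, a − c ≥ -4, c − e ≥ 3.
Adding all 5 inequalities: the left sides telescope to 0, and the right sides sum to 1 + (-2) + 4 + (-4) + 3 = 2. So 0 ≥ 2, which is false.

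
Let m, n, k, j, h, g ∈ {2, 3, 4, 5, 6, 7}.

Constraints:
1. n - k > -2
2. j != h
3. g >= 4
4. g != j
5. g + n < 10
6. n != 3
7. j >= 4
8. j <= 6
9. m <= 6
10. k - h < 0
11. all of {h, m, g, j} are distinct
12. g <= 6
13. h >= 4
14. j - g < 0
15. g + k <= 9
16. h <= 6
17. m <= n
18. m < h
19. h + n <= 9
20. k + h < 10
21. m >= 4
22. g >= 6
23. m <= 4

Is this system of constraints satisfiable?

Constraints 3, 7, 8, 9, 12, 13, 16, and 21 confine each of h, m, g, j to the 3 values {4, …, 6}.
Constraint 11 requires all 4 of them to be distinct, but only 3 values are available — impossible by the pigeonhole principle.

Unsatisfiable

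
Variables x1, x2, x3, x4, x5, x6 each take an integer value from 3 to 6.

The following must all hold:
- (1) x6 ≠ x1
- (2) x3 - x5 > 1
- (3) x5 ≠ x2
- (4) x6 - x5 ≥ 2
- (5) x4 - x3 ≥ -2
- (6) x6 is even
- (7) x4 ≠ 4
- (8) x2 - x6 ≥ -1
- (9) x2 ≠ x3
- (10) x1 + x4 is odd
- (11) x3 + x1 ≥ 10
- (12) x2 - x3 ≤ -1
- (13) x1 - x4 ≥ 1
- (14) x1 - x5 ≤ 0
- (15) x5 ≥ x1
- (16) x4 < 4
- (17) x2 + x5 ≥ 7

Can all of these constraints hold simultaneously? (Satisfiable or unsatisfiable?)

Unsatisfiable

Constraints 4, 5, 8, 12, 13, and 14 give x6 − x5 ≥ 2, x5 − x1 ≥ 0, x1 − x4 ≥ 1, x4 − x3 ≥ -2, x3 − x2 ≥ 1, x2 − x6 ≥ -1.
Adding all 6 inequalities: the left sides telescope to 0, and the right sides sum to 2 + 0 + 1 + (-2) + 1 + (-1) = 1. So 0 ≥ 1, which is false.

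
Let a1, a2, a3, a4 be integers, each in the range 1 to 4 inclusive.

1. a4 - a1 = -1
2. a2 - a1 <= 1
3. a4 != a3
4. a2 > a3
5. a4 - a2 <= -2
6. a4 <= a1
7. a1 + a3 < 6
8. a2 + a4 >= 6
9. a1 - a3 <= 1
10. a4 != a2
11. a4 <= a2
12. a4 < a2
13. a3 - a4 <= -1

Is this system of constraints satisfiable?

Unsatisfiable

Constraints 2, 5, 9, and 13 give a2 − a4 ≥ 2, a4 − a3 ≥ 1, a3 − a1 ≥ -1, a1 − a2 ≥ -1.
Adding all 4 inequalities: the left sides telescope to 0, and the right sides sum to 2 + 1 + (-1) + (-1) = 1. So 0 ≥ 1, which is false.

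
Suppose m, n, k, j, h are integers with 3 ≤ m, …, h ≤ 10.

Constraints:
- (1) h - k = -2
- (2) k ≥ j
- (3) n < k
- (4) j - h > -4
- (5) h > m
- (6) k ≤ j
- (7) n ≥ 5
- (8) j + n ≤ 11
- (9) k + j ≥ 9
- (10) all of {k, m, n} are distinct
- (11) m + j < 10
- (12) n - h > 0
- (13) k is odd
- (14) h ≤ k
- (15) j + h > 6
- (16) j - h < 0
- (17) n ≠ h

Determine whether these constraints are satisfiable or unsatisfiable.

Unsatisfiable

Constraints 3, 6, 12, and 16 give k ≤ j, j < h, h < n, n < k. Chaining: k ≤ j < h < n < k, which forces k < k — impossible.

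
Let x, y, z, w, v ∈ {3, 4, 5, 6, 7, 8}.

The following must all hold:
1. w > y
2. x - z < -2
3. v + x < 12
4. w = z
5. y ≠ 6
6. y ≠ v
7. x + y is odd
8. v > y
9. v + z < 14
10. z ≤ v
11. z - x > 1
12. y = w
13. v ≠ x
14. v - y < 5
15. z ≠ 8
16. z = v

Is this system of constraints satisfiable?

Unsatisfiable

From constraints 4, 12, and 16, y = w = z = v, so y = v. But constraint 6 says y ≠ v. Contradiction.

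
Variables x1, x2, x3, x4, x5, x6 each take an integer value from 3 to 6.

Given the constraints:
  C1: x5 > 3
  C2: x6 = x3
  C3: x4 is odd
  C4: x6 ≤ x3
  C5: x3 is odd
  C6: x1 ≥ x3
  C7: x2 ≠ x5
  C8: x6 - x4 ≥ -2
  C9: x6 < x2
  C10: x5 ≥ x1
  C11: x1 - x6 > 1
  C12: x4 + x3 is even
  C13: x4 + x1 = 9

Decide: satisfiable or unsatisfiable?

Take x1 = 6, x2 = 5, x3 = 3, x4 = 3, x5 = 6, x6 = 3. Then constraint 8: x6 - x4 = 0; constraint 11: x1 - x6 = 3, and every other listed constraint is also met.

Satisfiable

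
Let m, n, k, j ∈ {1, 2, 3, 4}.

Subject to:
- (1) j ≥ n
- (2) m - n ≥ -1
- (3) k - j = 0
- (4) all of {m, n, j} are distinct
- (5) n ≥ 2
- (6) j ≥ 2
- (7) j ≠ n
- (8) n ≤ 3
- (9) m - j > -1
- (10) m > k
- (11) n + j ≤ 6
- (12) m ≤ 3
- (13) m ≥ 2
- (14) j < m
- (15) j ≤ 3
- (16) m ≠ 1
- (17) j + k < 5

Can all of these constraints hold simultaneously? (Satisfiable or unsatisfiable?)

Constraints 5, 6, 8, 12, 13, and 15 confine each of m, n, j to the 2 values {2, 3}.
Constraint 4 requires all 3 of them to be distinct, but only 2 values are available — impossible by the pigeonhole principle.

Unsatisfiable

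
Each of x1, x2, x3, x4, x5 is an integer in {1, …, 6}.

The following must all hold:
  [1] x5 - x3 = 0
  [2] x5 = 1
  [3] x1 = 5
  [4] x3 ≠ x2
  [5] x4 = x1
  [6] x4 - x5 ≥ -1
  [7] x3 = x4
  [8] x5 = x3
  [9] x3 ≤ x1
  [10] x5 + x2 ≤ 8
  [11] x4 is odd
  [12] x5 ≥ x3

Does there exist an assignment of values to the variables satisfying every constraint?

Constraint 2 fixes x5 = 1 and constraint 3 fixes x1 = 5. Constraints 5, 7, and 8 give x5 = x3 = x4 = x1, so x5 = x1. But 1 ≠ 5 — contradiction.

Unsatisfiable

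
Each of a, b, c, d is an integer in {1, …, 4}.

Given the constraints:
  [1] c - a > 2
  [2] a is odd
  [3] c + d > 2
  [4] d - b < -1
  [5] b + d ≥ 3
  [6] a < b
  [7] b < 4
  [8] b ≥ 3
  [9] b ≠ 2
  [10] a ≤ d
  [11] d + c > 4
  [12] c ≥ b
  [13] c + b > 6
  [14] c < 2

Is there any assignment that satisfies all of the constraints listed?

Unsatisfiable

From constraints 8 and 12: c ≥ b and b ≥ 3, so c ≥ 3. From constraint 14: c ≤ 1. But 1 < 3, so no value of c works.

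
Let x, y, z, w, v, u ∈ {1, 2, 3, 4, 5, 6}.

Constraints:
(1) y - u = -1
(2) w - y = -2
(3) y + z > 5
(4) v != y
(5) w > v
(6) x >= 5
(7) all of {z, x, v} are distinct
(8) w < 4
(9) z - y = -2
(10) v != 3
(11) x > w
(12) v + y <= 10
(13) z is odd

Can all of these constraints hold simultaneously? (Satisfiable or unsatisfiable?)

Satisfiable

The assignment x = 6, y = 5, z = 3, w = 3, v = 2, u = 6 works:
  constraint 1 holds since y - u = -1.
  constraint 2 holds since w - y = -2.
  constraint 3 holds since y + z = 8.
The rest check out directly.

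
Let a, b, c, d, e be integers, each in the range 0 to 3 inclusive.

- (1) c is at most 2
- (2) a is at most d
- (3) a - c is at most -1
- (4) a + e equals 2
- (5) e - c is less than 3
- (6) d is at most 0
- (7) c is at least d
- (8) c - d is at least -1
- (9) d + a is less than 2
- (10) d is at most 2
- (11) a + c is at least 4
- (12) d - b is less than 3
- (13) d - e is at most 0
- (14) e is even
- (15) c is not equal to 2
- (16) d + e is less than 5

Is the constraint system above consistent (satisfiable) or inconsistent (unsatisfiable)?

From constraints 2 and 6: a ≤ d ≤ 0. From constraint 1: c ≤ 2. Hence a + c ≤ 2. But constraint 11 requires a + c ≥ 4, and 4 > 2. Contradiction.

Unsatisfiable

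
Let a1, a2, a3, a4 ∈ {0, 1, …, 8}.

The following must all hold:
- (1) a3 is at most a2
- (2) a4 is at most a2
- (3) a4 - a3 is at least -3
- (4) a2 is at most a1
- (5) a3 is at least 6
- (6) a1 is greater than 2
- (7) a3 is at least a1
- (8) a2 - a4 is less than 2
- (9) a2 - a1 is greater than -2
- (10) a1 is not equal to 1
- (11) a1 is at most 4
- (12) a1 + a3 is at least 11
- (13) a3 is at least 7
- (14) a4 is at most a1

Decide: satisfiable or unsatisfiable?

Unsatisfiable

From constraints 1 and 13: a2 ≥ a3 and a3 ≥ 7, so a2 ≥ 7. From constraints 4 and 11: a2 ≤ a1 and a1 ≤ 4, so a2 ≤ 4. But 4 < 7, so no value of a2 works.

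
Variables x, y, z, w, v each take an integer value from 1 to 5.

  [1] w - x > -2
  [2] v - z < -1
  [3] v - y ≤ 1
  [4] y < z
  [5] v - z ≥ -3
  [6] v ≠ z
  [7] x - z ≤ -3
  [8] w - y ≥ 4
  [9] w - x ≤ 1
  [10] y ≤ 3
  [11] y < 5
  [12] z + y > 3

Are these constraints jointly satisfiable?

Unsatisfiable

Constraints 3, 5, 7, 8, and 9 give y − v ≥ -1, v − z ≥ -3, z − x ≥ 3, x − w ≥ -1, w − y ≥ 4.
Adding all 5 inequalities: the left sides telescope to 0, and the right sides sum to (-1) + (-3) + 3 + (-1) + 4 = 2. So 0 ≥ 2, which is false.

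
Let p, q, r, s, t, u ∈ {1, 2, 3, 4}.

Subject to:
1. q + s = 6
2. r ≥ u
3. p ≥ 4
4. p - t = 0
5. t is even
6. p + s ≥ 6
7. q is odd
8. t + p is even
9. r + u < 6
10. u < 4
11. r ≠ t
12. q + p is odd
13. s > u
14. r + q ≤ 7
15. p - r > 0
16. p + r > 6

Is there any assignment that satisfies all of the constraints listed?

One satisfying assignment is p = 4, q = 3, r = 3, s = 3, t = 4, u = 2.
For the less obvious constraints — constraint 1: q + s = 6; constraint 4: p - t = 0; constraint 6: p + s = 7 — and the others hold by inspection.

Satisfiable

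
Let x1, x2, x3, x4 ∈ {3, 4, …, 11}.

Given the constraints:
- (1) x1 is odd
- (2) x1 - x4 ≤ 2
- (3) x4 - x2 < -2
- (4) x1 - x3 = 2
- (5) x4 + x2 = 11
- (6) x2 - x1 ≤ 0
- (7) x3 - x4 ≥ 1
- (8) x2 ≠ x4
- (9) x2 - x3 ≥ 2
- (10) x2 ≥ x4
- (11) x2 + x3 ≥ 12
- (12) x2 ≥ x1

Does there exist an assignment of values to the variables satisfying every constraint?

Unsatisfiable

Constraints 2, 6, 7, and 9 give x2 − x3 ≥ 2, x3 − x4 ≥ 1, x4 − x1 ≥ -2, x1 − x2 ≥ 0.
Adding all 4 inequalities: the left sides telescope to 0, and the right sides sum to 2 + 1 + (-2) + 0 = 1. So 0 ≥ 1, which is false.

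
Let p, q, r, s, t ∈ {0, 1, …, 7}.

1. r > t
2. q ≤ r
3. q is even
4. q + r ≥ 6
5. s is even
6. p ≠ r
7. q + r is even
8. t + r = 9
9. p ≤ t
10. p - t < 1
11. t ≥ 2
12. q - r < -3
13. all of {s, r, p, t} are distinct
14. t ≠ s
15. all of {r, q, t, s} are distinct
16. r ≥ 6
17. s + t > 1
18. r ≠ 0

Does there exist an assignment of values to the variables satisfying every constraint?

Try p = 1, q = 2, r = 6, s = 0, t = 3.
Check constraint 4: q + r = 8; constraint 8: t + r = 9. The remaining constraints are straightforward to verify.

Satisfiable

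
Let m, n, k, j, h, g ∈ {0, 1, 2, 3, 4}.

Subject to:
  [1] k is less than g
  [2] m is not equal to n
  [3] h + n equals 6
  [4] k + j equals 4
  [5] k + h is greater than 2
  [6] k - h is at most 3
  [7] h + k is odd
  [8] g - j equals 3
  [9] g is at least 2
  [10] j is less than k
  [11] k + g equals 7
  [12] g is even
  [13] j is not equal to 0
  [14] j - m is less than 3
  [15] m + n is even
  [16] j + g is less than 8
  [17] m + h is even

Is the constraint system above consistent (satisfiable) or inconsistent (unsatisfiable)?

One satisfying assignment is m = 0, n = 4, k = 3, j = 1, h = 2, g = 4.
For the less obvious constraints — constraint 3: h + n = 6; constraint 4: k + j = 4 — and the others hold by inspection.

Satisfiable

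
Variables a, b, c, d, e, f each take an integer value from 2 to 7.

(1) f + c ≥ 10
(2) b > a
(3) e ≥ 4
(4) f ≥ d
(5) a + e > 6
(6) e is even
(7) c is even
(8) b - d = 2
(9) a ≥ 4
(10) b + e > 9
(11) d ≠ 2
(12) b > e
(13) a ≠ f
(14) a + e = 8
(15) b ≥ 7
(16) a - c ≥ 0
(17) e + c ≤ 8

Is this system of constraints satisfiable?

One satisfying assignment is a = 4, b = 7, c = 4, d = 5, e = 4, f = 7.
For the less obvious constraints — constraint 1: f + c = 11; constraint 5: a + e = 8 — and the others hold by inspection.

Satisfiable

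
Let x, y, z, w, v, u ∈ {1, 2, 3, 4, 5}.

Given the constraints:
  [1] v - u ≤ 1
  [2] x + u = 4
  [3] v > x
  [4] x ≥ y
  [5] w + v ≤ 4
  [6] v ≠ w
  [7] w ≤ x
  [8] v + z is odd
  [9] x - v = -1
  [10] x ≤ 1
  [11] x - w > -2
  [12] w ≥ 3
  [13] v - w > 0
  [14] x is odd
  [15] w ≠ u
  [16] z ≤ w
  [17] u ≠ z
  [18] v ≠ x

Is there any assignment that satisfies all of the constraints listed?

Unsatisfiable

From constraint 12: w ≥ 3. From constraints 7 and 10: w ≤ x and x ≤ 1, so w ≤ 1. But 1 < 3, so no value of w works.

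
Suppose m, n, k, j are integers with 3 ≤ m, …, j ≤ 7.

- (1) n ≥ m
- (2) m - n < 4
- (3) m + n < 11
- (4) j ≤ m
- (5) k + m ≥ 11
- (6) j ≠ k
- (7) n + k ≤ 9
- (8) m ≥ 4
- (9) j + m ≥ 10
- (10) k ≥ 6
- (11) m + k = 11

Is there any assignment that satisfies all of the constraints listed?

From constraints 1 and 8: n ≥ m ≥ 4. From constraint 10: k ≥ 6. Hence n + k ≥ 10. But constraint 7 requires n + k ≤ 9, and 9 < 10. Contradiction.

Unsatisfiable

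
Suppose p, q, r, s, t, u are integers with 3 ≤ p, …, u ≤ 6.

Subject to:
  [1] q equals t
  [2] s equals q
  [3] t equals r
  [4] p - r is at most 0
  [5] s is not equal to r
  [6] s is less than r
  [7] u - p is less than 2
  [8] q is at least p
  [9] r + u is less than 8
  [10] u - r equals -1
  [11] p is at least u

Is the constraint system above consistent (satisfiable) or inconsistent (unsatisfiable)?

Unsatisfiable

From constraints 1, 2, and 3, s = q = t = r, so s = r. But constraint 5 says s ≠ r. Contradiction.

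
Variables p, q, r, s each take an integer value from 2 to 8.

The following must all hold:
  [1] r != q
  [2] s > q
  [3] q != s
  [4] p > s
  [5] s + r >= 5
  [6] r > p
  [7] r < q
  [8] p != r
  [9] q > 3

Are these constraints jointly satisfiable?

Constraints 2, 4, 6, and 7 give q < s, s < p, p < r, r < q. Chaining: q < s < p < r < q, which forces q < q — impossible.

Unsatisfiable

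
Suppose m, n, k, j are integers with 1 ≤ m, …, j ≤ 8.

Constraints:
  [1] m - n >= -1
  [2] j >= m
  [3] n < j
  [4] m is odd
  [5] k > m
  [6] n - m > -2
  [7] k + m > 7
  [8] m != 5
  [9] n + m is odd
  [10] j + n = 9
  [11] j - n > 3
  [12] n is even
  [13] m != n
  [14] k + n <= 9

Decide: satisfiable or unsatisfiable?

Take m = 3, n = 2, k = 6, j = 7. Then constraint 1: m - n = 1; constraint 6: n - m = -1; constraint 7: k + m = 9, and every other listed constraint is also met.

Satisfiable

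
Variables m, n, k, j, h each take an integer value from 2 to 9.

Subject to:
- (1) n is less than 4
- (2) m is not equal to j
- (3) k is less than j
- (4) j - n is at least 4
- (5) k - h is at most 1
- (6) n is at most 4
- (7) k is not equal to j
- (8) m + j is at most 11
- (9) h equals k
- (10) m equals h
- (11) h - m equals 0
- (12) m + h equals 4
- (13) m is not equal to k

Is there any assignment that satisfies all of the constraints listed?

Unsatisfiable

From constraints 9 and 10, m = h = k, so m = k. But constraint 13 says m ≠ k. Contradiction.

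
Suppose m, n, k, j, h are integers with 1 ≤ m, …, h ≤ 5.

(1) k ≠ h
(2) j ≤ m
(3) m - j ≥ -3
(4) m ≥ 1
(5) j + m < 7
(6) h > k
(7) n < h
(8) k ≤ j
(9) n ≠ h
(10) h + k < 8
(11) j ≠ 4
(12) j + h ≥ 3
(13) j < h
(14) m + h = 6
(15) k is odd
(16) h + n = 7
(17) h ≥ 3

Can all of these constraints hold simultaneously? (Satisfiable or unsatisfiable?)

Try m = 2, n = 3, k = 1, j = 2, h = 4.
Check constraint 3: m - j = 0; constraint 5: j + m = 4. The remaining constraints are straightforward to verify.

Satisfiable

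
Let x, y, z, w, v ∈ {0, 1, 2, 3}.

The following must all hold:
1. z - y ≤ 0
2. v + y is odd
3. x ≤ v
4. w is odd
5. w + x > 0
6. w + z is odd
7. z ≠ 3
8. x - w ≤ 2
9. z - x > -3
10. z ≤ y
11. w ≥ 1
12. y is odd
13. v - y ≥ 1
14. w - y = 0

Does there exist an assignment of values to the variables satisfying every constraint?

Satisfiable

Setting (x, y, z, w, v) = (1, 1, 0, 1, 2) satisfies everything: constraint 1: z - y = -1; constraint 5: w + x = 2, and the others follow.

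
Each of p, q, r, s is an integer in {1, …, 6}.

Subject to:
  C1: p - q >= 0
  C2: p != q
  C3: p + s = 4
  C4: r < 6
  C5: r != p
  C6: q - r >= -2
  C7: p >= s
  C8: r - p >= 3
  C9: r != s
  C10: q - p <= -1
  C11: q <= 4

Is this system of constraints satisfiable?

Unsatisfiable

Constraints 6, 8, and 10 give q − r ≥ -2, r − p ≥ 3, p − q ≥ 1.
Adding all 3 inequalities: the left sides telescope to 0, and the right sides sum to (-2) + 3 + 1 = 2. So 0 ≥ 2, which is false.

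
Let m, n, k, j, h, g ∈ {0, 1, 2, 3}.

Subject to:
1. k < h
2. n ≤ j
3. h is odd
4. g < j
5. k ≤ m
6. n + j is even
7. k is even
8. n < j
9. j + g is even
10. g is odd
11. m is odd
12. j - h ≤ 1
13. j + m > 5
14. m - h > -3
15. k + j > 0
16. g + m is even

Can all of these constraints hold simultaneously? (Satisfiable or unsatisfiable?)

One satisfying assignment is m = 3, n = 1, k = 0, j = 3, h = 3, g = 1.
For the less obvious constraints — constraint 12: j - h = 0; constraint 13: j + m = 6; constraint 14: m - h = 0 — and the others hold by inspection.

Satisfiable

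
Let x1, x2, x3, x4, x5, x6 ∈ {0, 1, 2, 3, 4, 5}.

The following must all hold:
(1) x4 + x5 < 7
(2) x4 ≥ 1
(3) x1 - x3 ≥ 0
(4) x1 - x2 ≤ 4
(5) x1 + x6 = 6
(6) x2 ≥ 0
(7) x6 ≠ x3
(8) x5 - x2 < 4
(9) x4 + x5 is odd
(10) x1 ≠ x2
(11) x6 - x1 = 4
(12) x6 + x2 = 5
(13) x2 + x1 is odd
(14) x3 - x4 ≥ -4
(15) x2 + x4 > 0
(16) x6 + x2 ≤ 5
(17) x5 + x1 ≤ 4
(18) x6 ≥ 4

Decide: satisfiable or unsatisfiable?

One satisfying assignment is x1 = 1, x2 = 0, x3 = 0, x4 = 2, x5 = 3, x6 = 5.
For the less obvious constraints — constraint 1: x4 + x5 = 5; constraint 3: x1 - x3 = 1 — and the others hold by inspection.

Satisfiable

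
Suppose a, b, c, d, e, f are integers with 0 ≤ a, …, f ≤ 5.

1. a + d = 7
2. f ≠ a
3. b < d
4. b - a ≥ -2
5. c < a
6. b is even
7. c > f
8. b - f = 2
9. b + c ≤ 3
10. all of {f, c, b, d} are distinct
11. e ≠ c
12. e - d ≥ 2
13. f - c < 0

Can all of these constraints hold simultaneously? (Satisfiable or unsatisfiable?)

Take a = 4, b = 2, c = 1, d = 3, e = 5, f = 0. Then constraint 1: a + d = 7; constraint 4: b - a = -2; constraint 8: b - f = 2, and every other listed constraint is also met.

Satisfiable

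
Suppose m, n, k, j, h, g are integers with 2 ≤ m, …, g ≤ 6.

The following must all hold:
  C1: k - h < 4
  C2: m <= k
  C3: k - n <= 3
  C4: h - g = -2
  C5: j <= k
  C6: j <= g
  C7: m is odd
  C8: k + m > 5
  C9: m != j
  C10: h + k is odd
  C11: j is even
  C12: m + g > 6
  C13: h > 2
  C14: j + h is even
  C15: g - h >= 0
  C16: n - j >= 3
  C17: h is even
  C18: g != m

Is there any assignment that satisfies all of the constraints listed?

Satisfiable

Try m = 3, n = 5, k = 5, j = 2, h = 4, g = 6.
Check constraint 1: k - h = 1; constraint 3: k - n = 0; constraint 4: h - g = -2. The remaining constraints are straightforward to verify.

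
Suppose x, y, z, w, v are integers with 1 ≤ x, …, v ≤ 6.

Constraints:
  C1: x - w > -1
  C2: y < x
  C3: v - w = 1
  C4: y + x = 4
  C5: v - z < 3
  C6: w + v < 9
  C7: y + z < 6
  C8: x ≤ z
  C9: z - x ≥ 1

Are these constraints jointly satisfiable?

Try x = 3, y = 1, z = 4, w = 3, v = 4.
Check constraint 1: x - w = 0; constraint 3: v - w = 1. The remaining constraints are straightforward to verify.

Satisfiable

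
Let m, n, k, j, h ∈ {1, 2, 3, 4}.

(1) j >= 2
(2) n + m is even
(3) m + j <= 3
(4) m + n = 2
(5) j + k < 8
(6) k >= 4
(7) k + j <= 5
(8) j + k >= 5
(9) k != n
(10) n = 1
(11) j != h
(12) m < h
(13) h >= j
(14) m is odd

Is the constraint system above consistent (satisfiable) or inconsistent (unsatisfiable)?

From constraint 6: k ≥ 4. From constraint 1: j ≥ 2. Hence k + j ≥ 6. But constraint 7 requires k + j ≤ 5, and 5 < 6. Contradiction.

Unsatisfiable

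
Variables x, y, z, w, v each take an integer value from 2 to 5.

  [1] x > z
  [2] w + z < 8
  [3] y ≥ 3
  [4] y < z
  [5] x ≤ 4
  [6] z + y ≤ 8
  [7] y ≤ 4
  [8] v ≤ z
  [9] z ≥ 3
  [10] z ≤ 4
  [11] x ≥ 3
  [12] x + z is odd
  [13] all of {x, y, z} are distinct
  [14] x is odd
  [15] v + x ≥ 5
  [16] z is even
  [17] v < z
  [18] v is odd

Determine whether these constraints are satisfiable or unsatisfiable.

Unsatisfiable

Constraints 3, 5, 7, 9, 10, and 11 confine each of x, y, z to the 2 values {3, 4}.
Constraint 13 requires all 3 of them to be distinct, but only 2 values are available — impossible by the pigeonhole principle.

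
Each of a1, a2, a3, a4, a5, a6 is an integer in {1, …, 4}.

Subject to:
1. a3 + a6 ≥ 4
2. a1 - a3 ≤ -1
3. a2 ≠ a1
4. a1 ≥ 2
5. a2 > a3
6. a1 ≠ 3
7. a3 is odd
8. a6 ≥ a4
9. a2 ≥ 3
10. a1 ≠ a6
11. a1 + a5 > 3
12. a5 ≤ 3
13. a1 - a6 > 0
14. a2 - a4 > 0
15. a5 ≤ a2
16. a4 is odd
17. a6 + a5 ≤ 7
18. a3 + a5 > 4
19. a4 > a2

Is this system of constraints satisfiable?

Constraints 2, 5, 8, 13, and 19 give a4 ≤ a6, a6 < a1, a1 < a3, a3 < a2, a2 < a4. Chaining: a4 ≤ a6 < a1 < a3 < a2 < a4, which forces a4 < a4 — impossible.

Unsatisfiable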